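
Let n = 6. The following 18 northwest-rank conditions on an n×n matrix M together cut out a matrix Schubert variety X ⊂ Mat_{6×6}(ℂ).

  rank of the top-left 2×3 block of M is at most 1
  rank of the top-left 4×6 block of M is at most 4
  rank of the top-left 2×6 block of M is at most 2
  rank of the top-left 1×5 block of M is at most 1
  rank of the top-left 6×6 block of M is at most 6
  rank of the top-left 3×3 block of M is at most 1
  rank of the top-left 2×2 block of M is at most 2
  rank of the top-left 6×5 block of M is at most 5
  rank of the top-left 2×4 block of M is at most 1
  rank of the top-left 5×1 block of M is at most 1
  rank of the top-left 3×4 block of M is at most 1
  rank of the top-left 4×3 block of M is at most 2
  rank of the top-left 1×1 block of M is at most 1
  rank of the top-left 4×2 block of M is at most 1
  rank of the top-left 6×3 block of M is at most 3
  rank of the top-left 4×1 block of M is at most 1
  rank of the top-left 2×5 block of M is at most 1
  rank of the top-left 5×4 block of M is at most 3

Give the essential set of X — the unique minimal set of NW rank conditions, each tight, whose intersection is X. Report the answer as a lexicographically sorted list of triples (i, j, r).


Computing R[i][j] = min implied NW-rank bound (n=6, 18 conditions):

  1  1  1  1  1  1
  1  1  1  1  1  2
  1  1  1  1  2  3
  1  1  2  2  3  4
  1  2  3  3  4  5
  1  2  3  4  5  6

giving w = (1, 6, 5, 3, 2, 4) via Δ²R.

|D(w)|=8, |Ess(w)|=3:

[(2, 5, 1), (3, 4, 1), (4, 2, 1)]


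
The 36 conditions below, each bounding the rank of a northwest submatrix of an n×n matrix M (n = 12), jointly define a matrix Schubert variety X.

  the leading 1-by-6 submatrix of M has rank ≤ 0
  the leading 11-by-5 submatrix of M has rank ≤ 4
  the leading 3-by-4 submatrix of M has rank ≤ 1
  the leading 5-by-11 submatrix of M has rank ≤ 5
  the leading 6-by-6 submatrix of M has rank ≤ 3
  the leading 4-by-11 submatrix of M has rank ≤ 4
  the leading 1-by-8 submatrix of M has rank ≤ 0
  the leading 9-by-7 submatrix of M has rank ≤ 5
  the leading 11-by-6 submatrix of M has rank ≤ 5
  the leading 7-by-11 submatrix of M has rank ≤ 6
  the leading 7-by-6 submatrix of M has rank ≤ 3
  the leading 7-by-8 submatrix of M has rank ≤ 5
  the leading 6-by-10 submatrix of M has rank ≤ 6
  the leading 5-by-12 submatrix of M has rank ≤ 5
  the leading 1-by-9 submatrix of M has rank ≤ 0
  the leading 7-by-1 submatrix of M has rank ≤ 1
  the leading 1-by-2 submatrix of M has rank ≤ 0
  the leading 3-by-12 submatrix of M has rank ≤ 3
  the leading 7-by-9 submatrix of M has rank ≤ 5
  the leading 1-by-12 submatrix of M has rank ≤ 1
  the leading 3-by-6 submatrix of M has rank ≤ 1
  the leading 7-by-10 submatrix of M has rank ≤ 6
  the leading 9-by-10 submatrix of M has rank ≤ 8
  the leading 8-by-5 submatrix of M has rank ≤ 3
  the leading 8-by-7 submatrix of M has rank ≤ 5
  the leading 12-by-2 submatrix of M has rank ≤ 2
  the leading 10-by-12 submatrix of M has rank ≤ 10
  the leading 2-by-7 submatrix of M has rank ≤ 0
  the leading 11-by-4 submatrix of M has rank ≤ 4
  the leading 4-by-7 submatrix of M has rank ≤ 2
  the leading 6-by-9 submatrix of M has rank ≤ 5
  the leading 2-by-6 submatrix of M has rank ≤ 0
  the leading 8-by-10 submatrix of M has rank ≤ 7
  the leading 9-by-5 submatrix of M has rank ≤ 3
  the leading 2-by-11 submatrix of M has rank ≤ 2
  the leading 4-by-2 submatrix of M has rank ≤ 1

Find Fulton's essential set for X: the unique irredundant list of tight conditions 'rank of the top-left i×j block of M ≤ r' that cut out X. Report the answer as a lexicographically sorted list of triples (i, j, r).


Recovering R(i,j) via the rank-extension bound from the 36 conditions:

  row 1: 0, 0, 0, 0, 0, 0, 0, 0, 0, 1, 1, 1
  row 2: 0, 0, 0, 0, 0, 0, 0, 1, 1, 2, 2, 2
  row 3: 1, 1, 1, 1, 1, 1, 1, 2, 2, 3, 3, 3
  row 4: 1, 1, 2, 2, 2, 2, 2, 3, 3, 4, 4, 4
  row 5: 1, 2, 3, 3, 3, 3, 3, 4, 4, 5, 5, 5
  row 6: 1, 2, 3, 3, 3, 3, 4, 5, 5, 6, 6, 6
  row 7: 1, 2, 3, 3, 3, 3, 4, 5, 5, 6, 6, 7
  row 8: 1, 2, 3, 3, 3, 4, 5, 6, 6, 7, 7, 8
  row 9: 1, 2, 3, 3, 3, 4, 5, 6, 7, 8, 8, 9
  row 10: 1, 2, 3, 4, 4, 5, 6, 7, 8, 9, 9, 10
  row 11: 1, 2, 3, 4, 4, 5, 6, 7, 8, 9, 10, 11
  row 12: 1, 2, 3, 4, 5, 6, 7, 8, 9, 10, 11, 12

hence w(1..12) = (10, 8, 1, 3, 2, 7, 12, 6, 9, 4, 11, 5).

Rothe diagram D(w) (30 cells), 8 SE-corners (essential conditions):

[(1, 9, 0), (2, 7, 0), (4, 2, 1), (7, 6, 3), (7, 9, 5), (7, 11, 6), (9, 5, 3), (11, 5, 4)]


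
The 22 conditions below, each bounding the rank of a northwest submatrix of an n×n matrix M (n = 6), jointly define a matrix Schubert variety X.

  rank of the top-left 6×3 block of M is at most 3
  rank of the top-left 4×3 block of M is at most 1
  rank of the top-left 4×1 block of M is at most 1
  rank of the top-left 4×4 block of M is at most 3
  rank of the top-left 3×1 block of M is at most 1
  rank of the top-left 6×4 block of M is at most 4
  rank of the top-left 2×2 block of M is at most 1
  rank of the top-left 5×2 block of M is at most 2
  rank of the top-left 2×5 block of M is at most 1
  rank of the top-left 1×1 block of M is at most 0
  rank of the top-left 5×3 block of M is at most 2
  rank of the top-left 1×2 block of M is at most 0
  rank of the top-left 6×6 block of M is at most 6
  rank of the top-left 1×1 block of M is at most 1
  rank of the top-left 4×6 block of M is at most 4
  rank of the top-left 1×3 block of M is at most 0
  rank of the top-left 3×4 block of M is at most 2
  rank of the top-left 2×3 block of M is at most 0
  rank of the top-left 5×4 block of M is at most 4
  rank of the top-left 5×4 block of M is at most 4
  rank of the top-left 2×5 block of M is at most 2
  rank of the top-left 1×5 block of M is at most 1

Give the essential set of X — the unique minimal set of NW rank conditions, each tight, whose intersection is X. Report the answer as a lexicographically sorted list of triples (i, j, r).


The tightest implied rank at each (i,j), from the 22 conditions:

  R[1]: 0 | 0 | 0 | 1 | 1 | 1
  R[2]: 0 | 0 | 0 | 1 | 1 | 2
  R[3]: 1 | 1 | 1 | 2 | 2 | 3
  R[4]: 1 | 1 | 1 | 2 | 3 | 4
  R[5]: 1 | 2 | 2 | 3 | 4 | 5
  R[6]: 1 | 2 | 3 | 4 | 5 | 6

hence w(1..6) = (4, 6, 1, 5, 2, 3).

ℓ(w)=9; the 3 essential cells (i,j,r):

[(2, 3, 0), (2, 5, 1), (4, 3, 1)]


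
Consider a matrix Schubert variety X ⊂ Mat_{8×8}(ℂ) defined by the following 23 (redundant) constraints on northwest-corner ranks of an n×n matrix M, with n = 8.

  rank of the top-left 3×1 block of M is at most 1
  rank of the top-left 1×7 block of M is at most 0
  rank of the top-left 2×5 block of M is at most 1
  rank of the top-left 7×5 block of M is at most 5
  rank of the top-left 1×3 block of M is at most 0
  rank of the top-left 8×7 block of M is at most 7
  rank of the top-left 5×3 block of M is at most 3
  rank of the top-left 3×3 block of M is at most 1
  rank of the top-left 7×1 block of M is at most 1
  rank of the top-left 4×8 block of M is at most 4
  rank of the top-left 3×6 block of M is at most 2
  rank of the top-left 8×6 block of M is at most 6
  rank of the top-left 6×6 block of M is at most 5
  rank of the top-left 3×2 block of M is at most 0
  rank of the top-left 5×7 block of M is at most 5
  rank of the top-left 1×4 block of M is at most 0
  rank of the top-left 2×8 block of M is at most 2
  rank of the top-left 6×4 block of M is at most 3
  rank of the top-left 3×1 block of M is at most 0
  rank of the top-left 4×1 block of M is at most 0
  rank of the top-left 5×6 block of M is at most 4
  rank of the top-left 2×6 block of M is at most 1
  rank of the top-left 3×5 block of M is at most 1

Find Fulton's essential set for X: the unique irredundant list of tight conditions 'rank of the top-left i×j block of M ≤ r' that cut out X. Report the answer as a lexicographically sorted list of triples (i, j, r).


Reconstructing r_w from the 23 given conditions:

  R[1]: 0 0 0 0 0 0 0 1
  R[2]: 0 0 1 1 1 1 1 2
  R[3]: 0 0 1 1 1 2 2 3
  R[4]: 0 1 2 2 2 3 3 4
  R[5]: 1 2 3 3 3 4 4 5
  R[6]: 1 2 3 3 4 5 5 6
  R[7]: 1 2 3 4 5 6 6 7
  R[8]: 1 2 3 4 5 6 7 8

giving w = (8, 3, 6, 2, 1, 5, 4, 7) via Δ²R.

Fulton essential set (5 of the 15 Rothe cells):

[(1, 7, 0), (3, 2, 0), (3, 5, 1), (4, 1, 0), (6, 4, 3)]


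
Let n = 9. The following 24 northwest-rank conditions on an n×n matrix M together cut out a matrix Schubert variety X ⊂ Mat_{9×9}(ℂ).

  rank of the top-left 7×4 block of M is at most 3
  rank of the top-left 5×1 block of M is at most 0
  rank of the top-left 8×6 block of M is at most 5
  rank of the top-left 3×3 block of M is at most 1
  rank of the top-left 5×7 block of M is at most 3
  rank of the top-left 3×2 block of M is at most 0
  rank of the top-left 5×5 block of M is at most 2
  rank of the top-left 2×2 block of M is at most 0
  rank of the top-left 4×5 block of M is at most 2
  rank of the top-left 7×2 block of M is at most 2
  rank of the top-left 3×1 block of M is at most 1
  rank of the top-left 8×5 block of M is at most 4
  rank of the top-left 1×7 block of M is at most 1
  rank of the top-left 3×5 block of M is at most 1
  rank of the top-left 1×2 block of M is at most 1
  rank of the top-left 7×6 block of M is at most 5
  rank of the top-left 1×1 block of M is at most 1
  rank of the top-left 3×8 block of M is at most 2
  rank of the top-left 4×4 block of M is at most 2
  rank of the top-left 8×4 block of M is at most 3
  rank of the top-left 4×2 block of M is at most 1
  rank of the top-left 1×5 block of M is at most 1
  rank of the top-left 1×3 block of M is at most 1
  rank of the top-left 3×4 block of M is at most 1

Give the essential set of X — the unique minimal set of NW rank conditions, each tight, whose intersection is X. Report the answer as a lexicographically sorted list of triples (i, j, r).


Recovering R(i,j) via the rank-extension bound from the 24 conditions:

  row 1: 0 0 1 1 1 1 1 1 1
  row 2: 0 0 1 1 1 2 2 2 2
  row 3: 0 0 1 1 1 2 2 2 3
  row 4: 0 1 2 2 2 3 3 3 4
  row 5: 0 1 2 2 2 3 3 4 5
  row 6: 1 2 3 3 3 4 4 5 6
  row 7: 1 2 3 3 4 5 5 6 7
  row 8: 1 2 3 3 4 5 6 7 8
  row 9: 1 2 3 4 5 6 7 8 9

so w = (3, 6, 9, 2, 8, 1, 5, 7, 4).

|D(w)|=19, |Ess(w)|=7:

[(3, 2, 0), (3, 5, 1), (3, 8, 2), (5, 1, 0), (5, 5, 2), (5, 7, 3), (8, 4, 3)]


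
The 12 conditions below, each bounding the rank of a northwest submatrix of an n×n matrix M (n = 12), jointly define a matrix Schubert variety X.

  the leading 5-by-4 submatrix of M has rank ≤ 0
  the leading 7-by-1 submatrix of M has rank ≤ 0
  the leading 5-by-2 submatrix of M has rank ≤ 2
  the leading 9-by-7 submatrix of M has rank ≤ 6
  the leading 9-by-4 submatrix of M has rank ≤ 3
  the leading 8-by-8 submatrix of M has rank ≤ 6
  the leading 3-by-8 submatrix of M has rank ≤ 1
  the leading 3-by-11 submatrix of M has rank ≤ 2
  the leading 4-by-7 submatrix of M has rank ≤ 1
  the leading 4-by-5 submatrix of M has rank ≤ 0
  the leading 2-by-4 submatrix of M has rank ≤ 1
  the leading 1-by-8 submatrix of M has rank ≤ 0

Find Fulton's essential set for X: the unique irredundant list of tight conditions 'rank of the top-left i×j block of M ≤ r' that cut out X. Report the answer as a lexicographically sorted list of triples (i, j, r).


Rank table r_w(12×12) implied by the 12 constraints:

  i=1: 0, 0, 0, 0, 0, 0, 0, 0, 1, 1, 1, 1
  i=2: 0, 0, 0, 0, 0, 1, 1, 1, 2, 2, 2, 2
  i=3: 0, 0, 0, 0, 0, 1, 1, 1, 2, 2, 2, 3
  i=4: 0, 0, 0, 0, 0, 1, 1, 2, 3, 3, 3, 4
  i=5: 0, 0, 0, 0, 1, 2, 2, 3, 4, 4, 4, 5
  i=6: 0, 1, 1, 1, 2, 3, 3, 4, 5, 5, 5, 6
  i=7: 0, 1, 2, 2, 3, 4, 4, 5, 6, 6, 6, 7
  i=8: 1, 2, 3, 3, 4, 5, 5, 6, 7, 7, 7, 8
  i=9: 1, 2, 3, 3, 4, 5, 6, 7, 8, 8, 8, 9
  i=10: 1, 2, 3, 4, 5, 6, 7, 8, 9, 9, 9, 10
  i=11: 1, 2, 3, 4, 5, 6, 7, 8, 9, 10, 10, 11
  i=12: 1, 2, 3, 4, 5, 6, 7, 8, 9, 10, 11, 12

the unique w with this rank table is (9, 6, 12, 8, 5, 2, 3, 1, 7, 4, 10, 11).

D(w) has 35 cells with 8 SE-corners; essential set:

[(1, 8, 0), (3, 8, 1), (3, 11, 2), (4, 5, 0), (4, 7, 1), (5, 4, 0), (7, 1, 0), (9, 4, 3)]


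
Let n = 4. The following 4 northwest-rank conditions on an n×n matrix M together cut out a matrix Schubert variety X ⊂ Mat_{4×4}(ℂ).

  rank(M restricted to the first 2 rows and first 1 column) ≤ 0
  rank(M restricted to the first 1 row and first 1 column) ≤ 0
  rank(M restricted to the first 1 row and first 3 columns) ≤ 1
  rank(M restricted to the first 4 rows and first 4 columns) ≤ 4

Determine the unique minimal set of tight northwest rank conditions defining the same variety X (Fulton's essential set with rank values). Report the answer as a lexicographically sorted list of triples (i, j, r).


Propagating the 4 rank bounds to every northwest block:

  i=1: 0  1  1  1
  i=2: 0  1  2  2
  i=3: 1  2  3  3
  i=4: 1  2  3  4

so w = (2, 3, 1, 4).

Fulton essential set (1 of the 2 Rothe cells):

[(2, 1, 0)]


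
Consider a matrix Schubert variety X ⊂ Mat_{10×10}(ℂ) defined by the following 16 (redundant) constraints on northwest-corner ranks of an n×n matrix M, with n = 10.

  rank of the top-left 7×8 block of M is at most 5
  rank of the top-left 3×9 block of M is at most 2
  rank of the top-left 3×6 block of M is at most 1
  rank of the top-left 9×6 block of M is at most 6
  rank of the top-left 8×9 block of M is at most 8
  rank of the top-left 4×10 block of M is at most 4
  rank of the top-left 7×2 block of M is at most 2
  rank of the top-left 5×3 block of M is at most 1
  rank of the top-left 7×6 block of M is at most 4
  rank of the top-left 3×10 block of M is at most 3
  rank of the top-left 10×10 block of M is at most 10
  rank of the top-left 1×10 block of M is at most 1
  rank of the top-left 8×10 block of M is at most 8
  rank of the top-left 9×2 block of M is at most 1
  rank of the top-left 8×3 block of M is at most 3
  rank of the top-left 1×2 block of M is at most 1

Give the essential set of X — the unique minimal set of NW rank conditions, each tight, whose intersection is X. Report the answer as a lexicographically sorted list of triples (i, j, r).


Propagating the 16 rank bounds to every northwest block:

  i=1: 1 | 1 | 1 | 1 | 1 | 1 | 1 | 1 | 1 | 1
  i=2: 1 | 1 | 1 | 1 | 1 | 1 | 2 | 2 | 2 | 2
  i=3: 1 | 1 | 1 | 1 | 1 | 1 | 2 | 2 | 2 | 3
  i=4: 1 | 1 | 1 | 2 | 2 | 2 | 3 | 3 | 3 | 4
  i=5: 1 | 1 | 1 | 2 | 3 | 3 | 4 | 4 | 4 | 5
  i=6: 1 | 1 | 2 | 3 | 4 | 4 | 5 | 5 | 5 | 6
  i=7: 1 | 1 | 2 | 3 | 4 | 4 | 5 | 5 | 6 | 7
  i=8: 1 | 1 | 2 | 3 | 4 | 5 | 6 | 6 | 7 | 8
  i=9: 1 | 1 | 2 | 3 | 4 | 5 | 6 | 7 | 8 | 9
  i=10: 1 | 2 | 3 | 4 | 5 | 6 | 7 | 8 | 9 | 10

hence w(1..10) = (1, 7, 10, 4, 5, 3, 9, 6, 8, 2).

|D(w)|=22, |Ess(w)|=6:

[(3, 6, 1), (3, 9, 2), (5, 3, 1), (7, 6, 4), (7, 8, 5), (9, 2, 1)]


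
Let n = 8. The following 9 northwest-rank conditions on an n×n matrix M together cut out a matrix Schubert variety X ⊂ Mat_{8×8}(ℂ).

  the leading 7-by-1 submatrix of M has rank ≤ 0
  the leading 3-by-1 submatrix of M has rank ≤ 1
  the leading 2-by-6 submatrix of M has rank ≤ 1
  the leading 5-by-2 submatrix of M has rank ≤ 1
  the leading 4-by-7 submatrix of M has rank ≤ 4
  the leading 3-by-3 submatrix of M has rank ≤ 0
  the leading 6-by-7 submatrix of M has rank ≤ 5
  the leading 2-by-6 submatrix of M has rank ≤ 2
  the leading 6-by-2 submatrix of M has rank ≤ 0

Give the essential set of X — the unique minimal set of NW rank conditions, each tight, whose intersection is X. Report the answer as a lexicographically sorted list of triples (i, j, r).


The tightest implied rank at each (i,j), from the 9 conditions:

  row 1: 0 0 0 1 1 1 1 1
  row 2: 0 0 0 1 1 1 2 2
  row 3: 0 0 0 1 2 2 3 3
  row 4: 0 0 1 2 3 3 4 4
  row 5: 0 0 1 2 3 4 5 5
  row 6: 0 0 1 2 3 4 5 6
  row 7: 0 1 2 3 4 5 6 7
  row 8: 1 2 3 4 5 6 7 8

hence w(1..8) = (4, 7, 5, 3, 6, 8, 2, 1).

Fulton essential set (4 of the 18 Rothe cells):

[(2, 6, 1), (3, 3, 0), (6, 2, 0), (7, 1, 0)]


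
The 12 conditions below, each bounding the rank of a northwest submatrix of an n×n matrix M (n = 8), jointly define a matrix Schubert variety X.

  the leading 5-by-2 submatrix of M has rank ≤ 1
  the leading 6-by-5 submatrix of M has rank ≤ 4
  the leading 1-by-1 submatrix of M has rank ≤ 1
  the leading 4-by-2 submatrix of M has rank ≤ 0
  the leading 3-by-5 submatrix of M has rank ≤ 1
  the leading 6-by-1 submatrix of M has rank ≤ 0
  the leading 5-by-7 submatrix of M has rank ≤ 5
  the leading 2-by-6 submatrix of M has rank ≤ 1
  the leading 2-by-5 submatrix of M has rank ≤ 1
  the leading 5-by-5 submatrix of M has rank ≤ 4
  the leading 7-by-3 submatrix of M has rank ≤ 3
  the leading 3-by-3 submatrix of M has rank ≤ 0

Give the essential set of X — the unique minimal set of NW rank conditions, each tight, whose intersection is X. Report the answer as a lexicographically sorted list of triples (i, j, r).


Rank table r_w(8×8) implied by the 12 constraints:

  i=1: 0, 0, 0, 1, 1, 1, 1, 1
  i=2: 0, 0, 0, 1, 1, 1, 2, 2
  i=3: 0, 0, 0, 1, 1, 2, 3, 3
  i=4: 0, 0, 1, 2, 2, 3, 4, 4
  i=5: 0, 1, 2, 3, 3, 4, 5, 5
  i=6: 0, 1, 2, 3, 4, 5, 6, 6
  i=7: 1, 2, 3, 4, 5, 6, 7, 7
  i=8: 1, 2, 3, 4, 5, 6, 7, 8

second differences of R give the permutation w = (4, 7, 6, 3, 2, 5, 1, 8).

ℓ(w)=16; the 5 essential cells (i,j,r):

[(2, 6, 1), (3, 3, 0), (3, 5, 1), (4, 2, 0), (6, 1, 0)]


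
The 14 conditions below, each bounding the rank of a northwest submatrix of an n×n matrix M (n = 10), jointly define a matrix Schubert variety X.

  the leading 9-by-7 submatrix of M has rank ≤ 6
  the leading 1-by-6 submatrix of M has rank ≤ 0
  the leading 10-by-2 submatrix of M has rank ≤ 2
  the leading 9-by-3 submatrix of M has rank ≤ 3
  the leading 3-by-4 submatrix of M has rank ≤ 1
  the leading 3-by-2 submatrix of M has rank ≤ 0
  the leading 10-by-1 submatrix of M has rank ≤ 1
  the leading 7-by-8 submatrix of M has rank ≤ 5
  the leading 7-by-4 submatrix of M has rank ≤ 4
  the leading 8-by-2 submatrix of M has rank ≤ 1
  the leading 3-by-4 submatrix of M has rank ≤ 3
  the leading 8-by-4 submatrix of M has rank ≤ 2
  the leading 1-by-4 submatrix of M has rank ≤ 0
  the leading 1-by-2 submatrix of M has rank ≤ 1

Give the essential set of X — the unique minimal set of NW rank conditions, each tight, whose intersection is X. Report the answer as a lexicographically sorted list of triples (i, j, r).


The tightest implied rank at each (i,j), from the 14 conditions:

  R[1]: 0 | 0 | 0 | 0 | 0 | 0 | 1 | 1 | 1 | 1
  R[2]: 0 | 0 | 1 | 1 | 1 | 1 | 2 | 2 | 2 | 2
  R[3]: 0 | 0 | 1 | 1 | 2 | 2 | 3 | 3 | 3 | 3
  R[4]: 1 | 1 | 2 | 2 | 3 | 3 | 4 | 4 | 4 | 4
  R[5]: 1 | 1 | 2 | 2 | 3 | 4 | 5 | 5 | 5 | 5
  R[6]: 1 | 1 | 2 | 2 | 3 | 4 | 5 | 5 | 6 | 6
  R[7]: 1 | 1 | 2 | 2 | 3 | 4 | 5 | 5 | 6 | 7
  R[8]: 1 | 1 | 2 | 2 | 3 | 4 | 5 | 6 | 7 | 8
  R[9]: 1 | 2 | 3 | 3 | 4 | 5 | 6 | 7 | 8 | 9
  R[10]: 1 | 2 | 3 | 4 | 5 | 6 | 7 | 8 | 9 | 10

reading off 1-entries of Δ²R: w = (7, 3, 5, 1, 6, 9, 10, 8, 2, 4).

D(w) has 21 cells with 6 SE-corners; essential set:

[(1, 6, 0), (3, 2, 0), (3, 4, 1), (7, 8, 5), (8, 2, 1), (8, 4, 2)]


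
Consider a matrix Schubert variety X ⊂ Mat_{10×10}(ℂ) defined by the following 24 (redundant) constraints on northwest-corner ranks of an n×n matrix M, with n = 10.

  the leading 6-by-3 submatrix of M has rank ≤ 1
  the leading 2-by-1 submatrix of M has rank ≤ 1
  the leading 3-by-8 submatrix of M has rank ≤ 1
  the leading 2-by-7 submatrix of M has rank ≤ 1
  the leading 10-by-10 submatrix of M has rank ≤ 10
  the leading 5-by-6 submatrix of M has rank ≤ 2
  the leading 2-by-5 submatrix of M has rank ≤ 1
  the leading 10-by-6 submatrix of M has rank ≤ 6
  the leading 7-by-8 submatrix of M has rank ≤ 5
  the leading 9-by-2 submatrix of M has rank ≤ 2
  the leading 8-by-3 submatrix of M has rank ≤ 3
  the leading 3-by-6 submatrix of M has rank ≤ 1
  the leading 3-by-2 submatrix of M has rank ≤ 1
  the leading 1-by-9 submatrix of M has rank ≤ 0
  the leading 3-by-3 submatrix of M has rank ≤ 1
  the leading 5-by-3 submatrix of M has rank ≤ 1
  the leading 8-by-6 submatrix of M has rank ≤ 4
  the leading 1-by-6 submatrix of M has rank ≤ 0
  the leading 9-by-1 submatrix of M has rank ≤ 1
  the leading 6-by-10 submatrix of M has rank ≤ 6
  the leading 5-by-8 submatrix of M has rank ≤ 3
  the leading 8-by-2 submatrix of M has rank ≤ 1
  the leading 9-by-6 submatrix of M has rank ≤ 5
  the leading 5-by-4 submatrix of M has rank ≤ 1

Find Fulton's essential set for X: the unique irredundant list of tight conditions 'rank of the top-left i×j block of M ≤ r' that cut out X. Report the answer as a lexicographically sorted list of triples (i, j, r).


Reconstructing r_w from the 24 given conditions:

  row 1: 0 | 0 | 0 | 0 | 0 | 0 | 0 | 0 | 0 | 1
  row 2: 1 | 1 | 1 | 1 | 1 | 1 | 1 | 1 | 1 | 2
  row 3: 1 | 1 | 1 | 1 | 1 | 1 | 1 | 1 | 2 | 3
  row 4: 1 | 1 | 1 | 1 | 2 | 2 | 2 | 2 | 3 | 4
  row 5: 1 | 1 | 1 | 1 | 2 | 2 | 3 | 3 | 4 | 5
  row 6: 1 | 1 | 1 | 2 | 3 | 3 | 4 | 4 | 5 | 6
  row 7: 1 | 1 | 2 | 3 | 4 | 4 | 5 | 5 | 6 | 7
  row 8: 1 | 1 | 2 | 3 | 4 | 4 | 5 | 6 | 7 | 8
  row 9: 1 | 2 | 3 | 4 | 5 | 5 | 6 | 7 | 8 | 9
  row 10: 1 | 2 | 3 | 4 | 5 | 6 | 7 | 8 | 9 | 10

the unique w with this rank table is (10, 1, 9, 5, 7, 4, 3, 8, 2, 6).

ℓ(w)=28; the 7 essential cells (i,j,r):

[(1, 9, 0), (3, 8, 1), (5, 4, 1), (5, 6, 2), (6, 3, 1), (8, 2, 1), (8, 6, 4)]


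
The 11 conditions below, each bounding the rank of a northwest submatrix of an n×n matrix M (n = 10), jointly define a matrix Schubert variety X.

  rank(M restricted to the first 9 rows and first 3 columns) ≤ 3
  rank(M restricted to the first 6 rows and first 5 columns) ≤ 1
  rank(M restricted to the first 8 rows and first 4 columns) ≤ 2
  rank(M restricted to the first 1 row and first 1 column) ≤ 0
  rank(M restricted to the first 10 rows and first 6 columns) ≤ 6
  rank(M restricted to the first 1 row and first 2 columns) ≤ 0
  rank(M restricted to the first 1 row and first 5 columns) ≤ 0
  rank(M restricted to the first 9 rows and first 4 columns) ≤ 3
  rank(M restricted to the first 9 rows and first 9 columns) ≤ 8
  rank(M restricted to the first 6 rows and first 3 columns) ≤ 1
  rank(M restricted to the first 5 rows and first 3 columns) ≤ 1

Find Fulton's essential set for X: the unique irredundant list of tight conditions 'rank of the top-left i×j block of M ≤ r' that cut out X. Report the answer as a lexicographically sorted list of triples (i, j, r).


Rank table r_w(10×10) implied by the 11 constraints:

  0  0  0  0  0  1  1  1  1  1
  1  1  1  1  1  2  2  2  2  2
  1  1  1  1  1  2  3  3  3  3
  1  1  1  1  1  2  3  4  4  4
  1  1  1  1  1  2  3  4  5  5
  1  1  1  1  1  2  3  4  5  6
  1  2  2  2  2  3  4  5  6  7
  1  2  2  2  3  4  5  6  7  8
  1  2  3  3  4  5  6  7  8  9
  1  2  3  4  5  6  7  8  9  10

the unique w with this rank table is (6, 1, 7, 8, 9, 10, 2, 5, 3, 4).

|D(w)|=23, |Ess(w)|=3:

[(1, 5, 0), (6, 5, 1), (8, 4, 2)]


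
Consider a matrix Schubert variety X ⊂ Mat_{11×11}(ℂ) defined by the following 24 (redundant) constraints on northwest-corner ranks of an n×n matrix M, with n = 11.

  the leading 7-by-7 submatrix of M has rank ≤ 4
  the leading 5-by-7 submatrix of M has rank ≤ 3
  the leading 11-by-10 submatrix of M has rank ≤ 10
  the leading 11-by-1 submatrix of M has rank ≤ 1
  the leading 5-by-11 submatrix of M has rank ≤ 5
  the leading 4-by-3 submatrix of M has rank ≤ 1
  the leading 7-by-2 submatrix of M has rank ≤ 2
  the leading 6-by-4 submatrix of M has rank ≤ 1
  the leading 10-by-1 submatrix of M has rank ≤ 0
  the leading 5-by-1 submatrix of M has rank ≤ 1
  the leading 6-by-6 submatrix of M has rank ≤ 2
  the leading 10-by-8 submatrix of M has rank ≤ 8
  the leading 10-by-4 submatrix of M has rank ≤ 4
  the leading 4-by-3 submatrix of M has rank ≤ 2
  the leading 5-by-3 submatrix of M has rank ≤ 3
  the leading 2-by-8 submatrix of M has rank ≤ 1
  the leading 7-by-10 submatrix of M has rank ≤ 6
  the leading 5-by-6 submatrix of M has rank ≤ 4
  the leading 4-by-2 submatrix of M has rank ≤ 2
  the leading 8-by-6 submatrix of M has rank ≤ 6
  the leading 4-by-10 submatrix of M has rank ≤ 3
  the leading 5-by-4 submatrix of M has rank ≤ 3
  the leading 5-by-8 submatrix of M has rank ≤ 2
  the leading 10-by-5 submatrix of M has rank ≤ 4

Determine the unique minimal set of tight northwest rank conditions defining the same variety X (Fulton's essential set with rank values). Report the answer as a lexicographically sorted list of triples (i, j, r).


Computing R[i][j] = min implied NW-rank bound (n=11, 24 conditions):

  0, 1, 1, 1, 1, 1, 1, 1, 1, 1, 1
  0, 1, 1, 1, 1, 1, 1, 1, 2, 2, 2
  0, 1, 1, 1, 2, 2, 2, 2, 3, 3, 3
  0, 1, 1, 1, 2, 2, 2, 2, 3, 3, 4
  0, 1, 1, 1, 2, 2, 2, 2, 3, 4, 5
  0, 1, 1, 1, 2, 2, 3, 3, 4, 5, 6
  0, 1, 2, 2, 3, 3, 4, 4, 5, 6, 7
  0, 1, 2, 3, 4, 4, 5, 5, 6, 7, 8
  0, 1, 2, 3, 4, 5, 6, 6, 7, 8, 9
  0, 1, 2, 3, 4, 5, 6, 7, 8, 9, 10
  1, 2, 3, 4, 5, 6, 7, 8, 9, 10, 11

reading off 1-entries of Δ²R: w = (2, 9, 5, 11, 10, 7, 3, 4, 6, 8, 1).

ℓ(w)=32; the 6 essential cells (i,j,r):

[(2, 8, 1), (4, 10, 3), (5, 8, 2), (6, 4, 1), (6, 6, 2), (10, 1, 0)]


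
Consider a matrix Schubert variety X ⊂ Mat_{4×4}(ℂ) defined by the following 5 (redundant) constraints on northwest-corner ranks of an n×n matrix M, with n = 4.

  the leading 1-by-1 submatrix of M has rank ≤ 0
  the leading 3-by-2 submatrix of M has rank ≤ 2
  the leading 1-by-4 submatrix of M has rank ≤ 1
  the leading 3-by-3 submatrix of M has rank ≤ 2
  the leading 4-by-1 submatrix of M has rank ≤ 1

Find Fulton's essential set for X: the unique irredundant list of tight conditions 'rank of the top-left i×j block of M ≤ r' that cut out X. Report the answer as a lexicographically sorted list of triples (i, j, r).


Reconstructing r_w from the 5 given conditions:

  0 | 1 | 1 | 1
  1 | 2 | 2 | 2
  1 | 2 | 2 | 3
  1 | 2 | 3 | 4

giving w = (2, 1, 4, 3) via Δ²R.

2 SE-corners of the 2-cell Rothe diagram give Ess(w):

[(1, 1, 0), (3, 3, 2)]


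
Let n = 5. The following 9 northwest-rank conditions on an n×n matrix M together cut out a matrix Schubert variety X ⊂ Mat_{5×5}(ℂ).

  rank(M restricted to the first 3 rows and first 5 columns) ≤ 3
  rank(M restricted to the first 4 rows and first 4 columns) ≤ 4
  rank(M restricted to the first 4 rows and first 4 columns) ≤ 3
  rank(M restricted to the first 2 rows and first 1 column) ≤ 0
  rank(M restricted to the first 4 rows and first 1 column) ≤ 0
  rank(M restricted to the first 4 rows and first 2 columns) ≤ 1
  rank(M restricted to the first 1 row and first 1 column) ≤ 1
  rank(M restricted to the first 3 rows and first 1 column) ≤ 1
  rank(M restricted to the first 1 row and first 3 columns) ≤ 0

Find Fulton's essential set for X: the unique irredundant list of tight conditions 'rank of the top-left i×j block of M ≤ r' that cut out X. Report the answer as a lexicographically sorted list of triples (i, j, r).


Recovering R(i,j) via the rank-extension bound from the 9 conditions:

  0 | 0 | 0 | 1 | 1
  0 | 1 | 1 | 2 | 2
  0 | 1 | 2 | 3 | 3
  0 | 1 | 2 | 3 | 4
  1 | 2 | 3 | 4 | 5

so w = (4, 2, 3, 5, 1).

|D(w)|=6, |Ess(w)|=2:

[(1, 3, 0), (4, 1, 0)]


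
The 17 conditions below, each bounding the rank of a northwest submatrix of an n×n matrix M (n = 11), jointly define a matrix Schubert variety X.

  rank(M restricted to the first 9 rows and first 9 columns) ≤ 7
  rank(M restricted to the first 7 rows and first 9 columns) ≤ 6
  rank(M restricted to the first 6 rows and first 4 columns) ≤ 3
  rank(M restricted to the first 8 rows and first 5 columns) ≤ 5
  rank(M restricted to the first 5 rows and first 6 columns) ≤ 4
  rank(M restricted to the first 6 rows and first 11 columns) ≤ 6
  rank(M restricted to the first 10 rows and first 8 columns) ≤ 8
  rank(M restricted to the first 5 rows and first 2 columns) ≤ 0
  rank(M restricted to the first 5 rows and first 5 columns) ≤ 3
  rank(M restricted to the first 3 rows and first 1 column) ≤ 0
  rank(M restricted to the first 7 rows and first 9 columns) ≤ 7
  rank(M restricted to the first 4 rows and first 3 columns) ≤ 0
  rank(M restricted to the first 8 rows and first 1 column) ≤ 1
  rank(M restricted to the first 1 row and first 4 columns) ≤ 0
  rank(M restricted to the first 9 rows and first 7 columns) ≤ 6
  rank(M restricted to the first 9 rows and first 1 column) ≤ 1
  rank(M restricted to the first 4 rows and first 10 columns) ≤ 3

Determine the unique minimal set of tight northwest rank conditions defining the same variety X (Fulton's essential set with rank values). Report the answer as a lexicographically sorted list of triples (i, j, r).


The tightest implied rank at each (i,j), from the 17 conditions:

  0, 0, 0, 0, 1, 1, 1, 1, 1, 1, 1
  0, 0, 0, 1, 2, 2, 2, 2, 2, 2, 2
  0, 0, 0, 1, 2, 3, 3, 3, 3, 3, 3
  0, 0, 0, 1, 2, 3, 3, 3, 3, 3, 4
  0, 0, 1, 2, 3, 4, 4, 4, 4, 4, 5
  1, 1, 2, 3, 4, 5, 5, 5, 5, 5, 6
  1, 2, 3, 4, 5, 6, 6, 6, 6, 6, 7
  1, 2, 3, 4, 5, 6, 6, 7, 7, 7, 8
  1, 2, 3, 4, 5, 6, 6, 7, 7, 8, 9
  1, 2, 3, 4, 5, 6, 7, 8, 8, 9, 10
  1, 2, 3, 4, 5, 6, 7, 8, 9, 10, 11

so w = (5, 4, 6, 11, 3, 1, 2, 8, 10, 7, 9).

6 SE-corners of the 22-cell Rothe diagram give Ess(w):

[(1, 4, 0), (4, 3, 0), (4, 10, 3), (5, 2, 0), (9, 7, 6), (9, 9, 7)]


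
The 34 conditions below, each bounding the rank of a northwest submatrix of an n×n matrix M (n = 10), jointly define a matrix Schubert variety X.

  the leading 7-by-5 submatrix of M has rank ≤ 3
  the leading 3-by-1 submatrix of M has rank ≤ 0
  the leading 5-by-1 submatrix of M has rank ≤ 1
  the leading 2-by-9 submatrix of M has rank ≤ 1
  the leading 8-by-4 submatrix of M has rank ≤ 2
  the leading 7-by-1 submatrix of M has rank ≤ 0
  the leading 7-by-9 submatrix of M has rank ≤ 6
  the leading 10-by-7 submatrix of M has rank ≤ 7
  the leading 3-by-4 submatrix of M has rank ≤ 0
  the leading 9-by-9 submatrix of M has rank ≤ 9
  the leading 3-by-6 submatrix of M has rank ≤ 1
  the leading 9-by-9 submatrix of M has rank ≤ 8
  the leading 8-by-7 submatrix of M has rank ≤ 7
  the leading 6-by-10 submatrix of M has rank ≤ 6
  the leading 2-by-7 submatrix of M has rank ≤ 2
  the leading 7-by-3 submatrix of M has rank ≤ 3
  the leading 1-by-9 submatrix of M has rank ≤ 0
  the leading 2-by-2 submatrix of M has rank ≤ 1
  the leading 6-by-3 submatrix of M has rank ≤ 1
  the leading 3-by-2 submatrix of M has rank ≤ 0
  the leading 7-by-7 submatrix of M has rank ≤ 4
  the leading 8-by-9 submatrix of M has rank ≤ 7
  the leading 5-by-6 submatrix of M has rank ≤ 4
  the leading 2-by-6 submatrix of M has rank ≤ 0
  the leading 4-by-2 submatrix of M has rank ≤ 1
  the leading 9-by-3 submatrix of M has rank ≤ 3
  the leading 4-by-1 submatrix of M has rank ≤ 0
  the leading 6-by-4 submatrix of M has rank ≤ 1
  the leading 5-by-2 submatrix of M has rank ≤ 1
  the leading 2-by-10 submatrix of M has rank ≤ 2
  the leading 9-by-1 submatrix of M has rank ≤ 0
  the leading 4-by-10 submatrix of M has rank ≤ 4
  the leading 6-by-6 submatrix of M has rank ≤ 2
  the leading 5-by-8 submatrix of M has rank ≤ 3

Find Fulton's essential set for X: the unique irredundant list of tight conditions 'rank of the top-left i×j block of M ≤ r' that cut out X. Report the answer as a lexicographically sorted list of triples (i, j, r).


Reconstructing r_w from the 34 given conditions:

  R[1]: 0  0  0  0  0  0  0  0  0  1
  R[2]: 0  0  0  0  0  0  1  1  1  2
  R[3]: 0  0  0  0  1  1  2  2  2  3
  R[4]: 0  1  1  1  2  2  3  3  3  4
  R[5]: 0  1  1  1  2  2  3  3  4  5
  R[6]: 0  1  1  1  2  2  3  4  5  6
  R[7]: 0  1  2  2  3  3  4  5  6  7
  R[8]: 0  1  2  2  3  4  5  6  7  8
  R[9]: 0  1  2  3  4  5  6  7  8  9
  R[10]: 1  2  3  4  5  6  7  8  9  10

giving w = (10, 7, 5, 2, 9, 8, 3, 6, 4, 1) via Δ²R.

8 SE-corners of the 33-cell Rothe diagram give Ess(w):

[(1, 9, 0), (2, 6, 0), (3, 4, 0), (5, 8, 3), (6, 4, 1), (6, 6, 2), (8, 4, 2), (9, 1, 0)]


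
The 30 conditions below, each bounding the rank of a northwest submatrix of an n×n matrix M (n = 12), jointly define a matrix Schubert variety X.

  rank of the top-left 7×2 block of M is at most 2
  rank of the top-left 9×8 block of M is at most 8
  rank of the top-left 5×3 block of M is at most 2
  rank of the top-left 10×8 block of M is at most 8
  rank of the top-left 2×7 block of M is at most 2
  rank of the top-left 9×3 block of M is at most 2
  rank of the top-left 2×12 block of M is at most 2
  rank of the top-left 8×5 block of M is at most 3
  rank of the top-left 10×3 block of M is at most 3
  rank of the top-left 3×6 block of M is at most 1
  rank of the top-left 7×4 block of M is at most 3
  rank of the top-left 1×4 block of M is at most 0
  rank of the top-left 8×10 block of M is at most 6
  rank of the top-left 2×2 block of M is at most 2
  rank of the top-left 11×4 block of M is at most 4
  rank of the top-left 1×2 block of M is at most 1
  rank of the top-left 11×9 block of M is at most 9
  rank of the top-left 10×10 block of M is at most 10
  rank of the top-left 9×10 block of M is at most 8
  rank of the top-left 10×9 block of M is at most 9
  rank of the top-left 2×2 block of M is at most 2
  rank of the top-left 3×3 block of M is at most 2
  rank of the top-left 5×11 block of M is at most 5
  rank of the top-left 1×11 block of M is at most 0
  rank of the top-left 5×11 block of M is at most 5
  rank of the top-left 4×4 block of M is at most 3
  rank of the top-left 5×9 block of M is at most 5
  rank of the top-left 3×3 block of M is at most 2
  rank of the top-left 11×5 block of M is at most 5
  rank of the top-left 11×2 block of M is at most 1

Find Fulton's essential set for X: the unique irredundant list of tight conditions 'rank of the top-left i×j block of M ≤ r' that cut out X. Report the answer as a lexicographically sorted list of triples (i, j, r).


Rank table r_w(12×12) implied by the 30 constraints:

  R[1]: 0 0 0 0 0 0 0 0 0 0 0 1
  R[2]: 1 1 1 1 1 1 1 1 1 1 1 2
  R[3]: 1 1 1 1 1 1 2 2 2 2 2 3
  R[4]: 1 1 2 2 2 2 3 3 3 3 3 4
  R[5]: 1 1 2 3 3 3 4 4 4 4 4 5
  R[6]: 1 1 2 3 3 4 5 5 5 5 5 6
  R[7]: 1 1 2 3 3 4 5 6 6 6 6 7
  R[8]: 1 1 2 3 3 4 5 6 6 6 7 8
  R[9]: 1 1 2 3 4 5 6 7 7 7 8 9
  R[10]: 1 1 2 3 4 5 6 7 8 8 9 10
  R[11]: 1 1 2 3 4 5 6 7 8 9 10 11
  R[12]: 1 2 3 4 5 6 7 8 9 10 11 12

second differences of R give the permutation w = (12, 1, 7, 3, 4, 6, 8, 11, 5, 9, 10, 2).

|D(w)|=29, |Ess(w)|=5:

[(1, 11, 0), (3, 6, 1), (8, 5, 3), (8, 10, 6), (11, 2, 1)]


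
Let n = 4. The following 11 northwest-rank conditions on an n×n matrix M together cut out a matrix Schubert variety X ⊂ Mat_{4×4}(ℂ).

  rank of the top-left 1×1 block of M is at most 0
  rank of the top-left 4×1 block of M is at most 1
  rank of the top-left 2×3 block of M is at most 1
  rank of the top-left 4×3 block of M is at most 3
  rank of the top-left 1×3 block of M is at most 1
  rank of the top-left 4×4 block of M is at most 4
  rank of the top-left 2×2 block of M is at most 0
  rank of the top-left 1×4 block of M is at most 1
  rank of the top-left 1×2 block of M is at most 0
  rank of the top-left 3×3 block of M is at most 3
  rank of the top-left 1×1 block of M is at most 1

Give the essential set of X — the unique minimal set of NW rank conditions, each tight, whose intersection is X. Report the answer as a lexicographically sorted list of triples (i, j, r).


Rank table r_w(4×4) implied by the 11 constraints:

  0, 0, 1, 1
  0, 0, 1, 2
  1, 1, 2, 3
  1, 2, 3, 4

hence w(1..4) = (3, 4, 1, 2).

|D(w)|=4, |Ess(w)|=1:

[(2, 2, 0)]


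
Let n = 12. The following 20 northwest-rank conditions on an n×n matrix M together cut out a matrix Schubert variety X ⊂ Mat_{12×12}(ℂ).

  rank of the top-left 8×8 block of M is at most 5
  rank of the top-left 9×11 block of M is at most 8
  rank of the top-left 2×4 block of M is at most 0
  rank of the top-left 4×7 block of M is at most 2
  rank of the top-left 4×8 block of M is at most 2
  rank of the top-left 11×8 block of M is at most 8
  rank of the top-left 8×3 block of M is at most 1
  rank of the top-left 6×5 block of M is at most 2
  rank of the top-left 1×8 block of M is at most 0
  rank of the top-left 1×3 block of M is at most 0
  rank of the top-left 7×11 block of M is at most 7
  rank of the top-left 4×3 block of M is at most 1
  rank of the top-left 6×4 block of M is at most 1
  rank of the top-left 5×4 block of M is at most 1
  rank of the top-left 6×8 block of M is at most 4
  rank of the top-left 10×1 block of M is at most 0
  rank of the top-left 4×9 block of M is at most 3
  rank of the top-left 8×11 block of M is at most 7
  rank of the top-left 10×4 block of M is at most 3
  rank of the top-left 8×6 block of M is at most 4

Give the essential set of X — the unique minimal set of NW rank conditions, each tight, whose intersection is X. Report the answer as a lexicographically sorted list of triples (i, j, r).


Computing R[i][j] = min implied NW-rank bound (n=12, 20 conditions):

  i=1: 0, 0, 0, 0, 0, 0, 0, 0, 1, 1, 1, 1
  i=2: 0, 0, 0, 0, 1, 1, 1, 1, 2, 2, 2, 2
  i=3: 0, 1, 1, 1, 2, 2, 2, 2, 3, 3, 3, 3
  i=4: 0, 1, 1, 1, 2, 2, 2, 2, 3, 4, 4, 4
  i=5: 0, 1, 1, 1, 2, 3, 3, 3, 4, 5, 5, 5
  i=6: 0, 1, 1, 1, 2, 3, 4, 4, 5, 6, 6, 6
  i=7: 0, 1, 1, 2, 3, 4, 5, 5, 6, 7, 7, 7
  i=8: 0, 1, 1, 2, 3, 4, 5, 5, 6, 7, 7, 8
  i=9: 0, 1, 2, 3, 4, 5, 6, 6, 7, 8, 8, 9
  i=10: 0, 1, 2, 3, 4, 5, 6, 7, 8, 9, 9, 10
  i=11: 1, 2, 3, 4, 5, 6, 7, 8, 9, 10, 10, 11
  i=12: 1, 2, 3, 4, 5, 6, 7, 8, 9, 10, 11, 12

the unique w with this rank table is (9, 5, 2, 10, 6, 7, 4, 12, 3, 8, 1, 11).

Fulton essential set (8 of the 33 Rothe cells):

[(1, 8, 0), (2, 4, 0), (4, 8, 2), (6, 4, 1), (8, 3, 1), (8, 8, 5), (8, 11, 7), (10, 1, 0)]


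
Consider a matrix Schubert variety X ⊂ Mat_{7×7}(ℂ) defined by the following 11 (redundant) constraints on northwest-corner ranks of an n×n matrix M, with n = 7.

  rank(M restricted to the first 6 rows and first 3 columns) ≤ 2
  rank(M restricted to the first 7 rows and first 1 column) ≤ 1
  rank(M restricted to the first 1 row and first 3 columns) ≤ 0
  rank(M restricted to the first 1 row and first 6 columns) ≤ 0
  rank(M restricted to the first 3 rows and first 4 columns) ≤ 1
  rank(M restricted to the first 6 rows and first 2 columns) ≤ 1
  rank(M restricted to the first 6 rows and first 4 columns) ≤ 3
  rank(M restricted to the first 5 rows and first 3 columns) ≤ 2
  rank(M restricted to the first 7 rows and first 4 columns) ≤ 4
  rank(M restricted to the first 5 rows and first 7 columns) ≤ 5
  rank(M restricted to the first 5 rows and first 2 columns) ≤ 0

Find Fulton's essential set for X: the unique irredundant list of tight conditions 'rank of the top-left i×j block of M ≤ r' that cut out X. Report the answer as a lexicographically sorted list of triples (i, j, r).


Computing R[i][j] = min implied NW-rank bound (n=7, 11 conditions):

  0 0 0 0 0 0 1
  0 0 1 1 1 1 2
  0 0 1 1 2 2 3
  0 0 1 2 3 3 4
  0 0 1 2 3 4 5
  1 1 2 3 4 5 6
  1 2 3 4 5 6 7

giving w = (7, 3, 5, 4, 6, 1, 2) via Δ²R.

Rothe diagram D(w) (15 cells), 3 SE-corners (essential conditions):

[(1, 6, 0), (3, 4, 1), (5, 2, 0)]


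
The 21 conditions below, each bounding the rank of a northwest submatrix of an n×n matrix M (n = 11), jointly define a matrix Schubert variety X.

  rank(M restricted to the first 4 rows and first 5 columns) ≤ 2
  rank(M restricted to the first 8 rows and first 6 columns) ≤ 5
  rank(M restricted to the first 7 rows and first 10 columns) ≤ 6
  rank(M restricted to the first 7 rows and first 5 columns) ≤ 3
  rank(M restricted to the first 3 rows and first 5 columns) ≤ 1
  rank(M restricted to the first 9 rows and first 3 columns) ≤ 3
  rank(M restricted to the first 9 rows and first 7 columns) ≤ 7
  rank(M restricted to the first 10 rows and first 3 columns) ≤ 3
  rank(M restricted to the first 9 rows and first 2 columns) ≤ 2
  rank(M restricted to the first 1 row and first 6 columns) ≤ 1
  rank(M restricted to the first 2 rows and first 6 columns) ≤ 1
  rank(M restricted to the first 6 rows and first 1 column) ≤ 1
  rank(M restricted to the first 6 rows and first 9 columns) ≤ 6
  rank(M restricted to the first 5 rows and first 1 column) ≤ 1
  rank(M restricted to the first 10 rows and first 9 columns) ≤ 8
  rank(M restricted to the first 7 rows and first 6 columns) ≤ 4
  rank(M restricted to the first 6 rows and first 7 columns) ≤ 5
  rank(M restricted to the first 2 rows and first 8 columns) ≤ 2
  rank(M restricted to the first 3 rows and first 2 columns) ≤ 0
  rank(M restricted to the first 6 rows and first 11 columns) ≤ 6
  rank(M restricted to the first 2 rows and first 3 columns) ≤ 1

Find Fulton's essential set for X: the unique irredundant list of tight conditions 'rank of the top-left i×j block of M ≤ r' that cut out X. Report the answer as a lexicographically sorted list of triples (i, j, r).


Rank table r_w(11×11) implied by the 21 constraints:

  R[1]: 0 0 1 1 1 1 1 1 1 1 1
  R[2]: 0 0 1 1 1 1 2 2 2 2 2
  R[3]: 0 0 1 1 1 2 3 3 3 3 3
  R[4]: 1 1 2 2 2 3 4 4 4 4 4
  R[5]: 1 2 3 3 3 4 5 5 5 5 5
  R[6]: 1 2 3 3 3 4 5 6 6 6 6
  R[7]: 1 2 3 3 3 4 5 6 6 6 7
  R[8]: 1 2 3 4 4 5 6 7 7 7 8
  R[9]: 1 2 3 4 5 6 7 8 8 8 9
  R[10]: 1 2 3 4 5 6 7 8 8 9 10
  R[11]: 1 2 3 4 5 6 7 8 9 10 11

so w = (3, 7, 6, 1, 2, 8, 11, 4, 5, 10, 9).

ℓ(w)=18; the 6 essential cells (i,j,r):

[(2, 6, 1), (3, 2, 0), (3, 5, 1), (7, 5, 3), (7, 10, 6), (10, 9, 8)]
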